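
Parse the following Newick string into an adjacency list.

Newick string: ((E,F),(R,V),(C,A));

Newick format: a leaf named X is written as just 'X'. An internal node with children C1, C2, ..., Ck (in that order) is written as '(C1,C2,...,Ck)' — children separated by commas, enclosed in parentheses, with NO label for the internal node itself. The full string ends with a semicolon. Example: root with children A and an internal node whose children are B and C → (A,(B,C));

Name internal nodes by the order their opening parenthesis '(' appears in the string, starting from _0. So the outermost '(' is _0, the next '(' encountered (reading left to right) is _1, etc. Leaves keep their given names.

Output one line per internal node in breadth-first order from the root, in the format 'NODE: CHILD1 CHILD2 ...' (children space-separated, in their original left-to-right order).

Input: ((E,F),(R,V),(C,A));
Scanning left-to-right, naming '(' by encounter order:
  pos 0: '(' -> open internal node _0 (depth 1)
  pos 1: '(' -> open internal node _1 (depth 2)
  pos 5: ')' -> close internal node _1 (now at depth 1)
  pos 7: '(' -> open internal node _2 (depth 2)
  pos 11: ')' -> close internal node _2 (now at depth 1)
  pos 13: '(' -> open internal node _3 (depth 2)
  pos 17: ')' -> close internal node _3 (now at depth 1)
  pos 18: ')' -> close internal node _0 (now at depth 0)
Total internal nodes: 4
BFS adjacency from root:
  _0: _1 _2 _3
  _1: E F
  _2: R V
  _3: C A

Answer: _0: _1 _2 _3
_1: E F
_2: R V
_3: C A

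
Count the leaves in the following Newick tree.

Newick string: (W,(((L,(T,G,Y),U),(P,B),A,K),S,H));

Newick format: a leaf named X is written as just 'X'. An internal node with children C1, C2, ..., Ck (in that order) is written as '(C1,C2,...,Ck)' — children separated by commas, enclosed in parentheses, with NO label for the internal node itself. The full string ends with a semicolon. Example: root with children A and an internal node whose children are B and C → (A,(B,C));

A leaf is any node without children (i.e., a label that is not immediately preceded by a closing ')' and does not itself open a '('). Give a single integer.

Answer: 12

Derivation:
Newick: (W,(((L,(T,G,Y),U),(P,B),A,K),S,H));
Scan left-to-right; a leaf is any maximal label run not followed by '(':
  pos 1: leaf 'W' → count = 1
  pos 6: leaf 'L' → count = 2
  pos 9: leaf 'T' → count = 3
  pos 11: leaf 'G' → count = 4
  pos 13: leaf 'Y' → count = 5
  pos 16: leaf 'U' → count = 6
  pos 20: leaf 'P' → count = 7
  pos 22: leaf 'B' → count = 8
  pos 25: leaf 'A' → count = 9
  pos 27: leaf 'K' → count = 10
  pos 30: leaf 'S' → count = 11
  pos 32: leaf 'H' → count = 12
Total leaves: 12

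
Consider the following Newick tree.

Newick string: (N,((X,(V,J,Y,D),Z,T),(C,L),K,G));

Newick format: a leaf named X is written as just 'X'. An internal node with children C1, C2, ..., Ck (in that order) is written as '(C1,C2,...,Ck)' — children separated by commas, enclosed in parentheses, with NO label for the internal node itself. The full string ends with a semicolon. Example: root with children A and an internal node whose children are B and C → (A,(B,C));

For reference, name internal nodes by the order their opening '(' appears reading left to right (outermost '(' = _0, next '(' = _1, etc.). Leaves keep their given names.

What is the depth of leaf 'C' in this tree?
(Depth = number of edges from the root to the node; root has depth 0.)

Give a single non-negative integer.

Answer: 3

Derivation:
Newick: (N,((X,(V,J,Y,D),Z,T),(C,L),K,G));
Naming internals by '(' encounter order: outermost '(' = _0, next = _1, ...
Query node: C
Path from root: _0 -> _1 -> _4 -> C
Depth of C: 3 (number of edges from root)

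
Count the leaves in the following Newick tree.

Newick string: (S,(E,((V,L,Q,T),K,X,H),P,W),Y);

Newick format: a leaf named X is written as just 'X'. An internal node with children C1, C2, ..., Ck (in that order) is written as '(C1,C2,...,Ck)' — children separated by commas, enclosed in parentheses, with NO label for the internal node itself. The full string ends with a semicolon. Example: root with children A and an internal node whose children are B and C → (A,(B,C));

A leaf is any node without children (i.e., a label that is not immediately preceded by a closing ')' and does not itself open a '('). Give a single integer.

Newick: (S,(E,((V,L,Q,T),K,X,H),P,W),Y);
Scan left-to-right; a leaf is any maximal label run not followed by '(':
  pos 1: leaf 'S' → count = 1
  pos 4: leaf 'E' → count = 2
  pos 8: leaf 'V' → count = 3
  pos 10: leaf 'L' → count = 4
  pos 12: leaf 'Q' → count = 5
  pos 14: leaf 'T' → count = 6
  pos 17: leaf 'K' → count = 7
  pos 19: leaf 'X' → count = 8
  pos 21: leaf 'H' → count = 9
  pos 24: leaf 'P' → count = 10
  pos 26: leaf 'W' → count = 11
  pos 29: leaf 'Y' → count = 12
Total leaves: 12

Answer: 12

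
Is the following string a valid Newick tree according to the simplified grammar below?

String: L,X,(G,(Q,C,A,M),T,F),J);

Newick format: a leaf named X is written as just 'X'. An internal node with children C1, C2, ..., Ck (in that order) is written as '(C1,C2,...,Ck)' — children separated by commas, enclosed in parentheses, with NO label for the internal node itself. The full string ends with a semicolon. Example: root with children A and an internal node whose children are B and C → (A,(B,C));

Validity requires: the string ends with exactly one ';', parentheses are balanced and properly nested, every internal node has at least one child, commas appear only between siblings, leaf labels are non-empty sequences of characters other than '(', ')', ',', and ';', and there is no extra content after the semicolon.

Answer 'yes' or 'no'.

Input: L,X,(G,(Q,C,A,M),T,F),J);
Paren balance: 2 '(' vs 3 ')' MISMATCH
Ends with single ';': True
Full parse: FAILS (extra content after tree at pos 1)
Valid: False

Answer: no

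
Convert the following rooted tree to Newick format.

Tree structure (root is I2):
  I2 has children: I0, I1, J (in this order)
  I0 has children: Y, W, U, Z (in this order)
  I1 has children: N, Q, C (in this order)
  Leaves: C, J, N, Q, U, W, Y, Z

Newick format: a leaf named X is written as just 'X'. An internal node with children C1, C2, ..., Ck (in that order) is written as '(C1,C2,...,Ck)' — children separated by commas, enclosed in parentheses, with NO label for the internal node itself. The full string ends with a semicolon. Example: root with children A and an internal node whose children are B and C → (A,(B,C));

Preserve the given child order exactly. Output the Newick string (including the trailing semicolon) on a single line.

internal I2 with children ['I0', 'I1', 'J']
  internal I0 with children ['Y', 'W', 'U', 'Z']
    leaf 'Y' → 'Y'
    leaf 'W' → 'W'
    leaf 'U' → 'U'
    leaf 'Z' → 'Z'
  → '(Y,W,U,Z)'
  internal I1 with children ['N', 'Q', 'C']
    leaf 'N' → 'N'
    leaf 'Q' → 'Q'
    leaf 'C' → 'C'
  → '(N,Q,C)'
  leaf 'J' → 'J'
→ '((Y,W,U,Z),(N,Q,C),J)'
Final: ((Y,W,U,Z),(N,Q,C),J);

Answer: ((Y,W,U,Z),(N,Q,C),J);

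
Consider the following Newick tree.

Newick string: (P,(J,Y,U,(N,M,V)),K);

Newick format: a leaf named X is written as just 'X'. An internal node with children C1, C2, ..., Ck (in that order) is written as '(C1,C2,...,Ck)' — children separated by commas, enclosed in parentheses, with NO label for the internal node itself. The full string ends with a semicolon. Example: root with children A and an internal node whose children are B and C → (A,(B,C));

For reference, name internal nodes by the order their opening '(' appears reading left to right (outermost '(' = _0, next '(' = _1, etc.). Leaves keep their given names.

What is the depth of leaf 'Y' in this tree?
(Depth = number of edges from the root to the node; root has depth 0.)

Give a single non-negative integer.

Newick: (P,(J,Y,U,(N,M,V)),K);
Naming internals by '(' encounter order: outermost '(' = _0, next = _1, ...
Query node: Y
Path from root: _0 -> _1 -> Y
Depth of Y: 2 (number of edges from root)

Answer: 2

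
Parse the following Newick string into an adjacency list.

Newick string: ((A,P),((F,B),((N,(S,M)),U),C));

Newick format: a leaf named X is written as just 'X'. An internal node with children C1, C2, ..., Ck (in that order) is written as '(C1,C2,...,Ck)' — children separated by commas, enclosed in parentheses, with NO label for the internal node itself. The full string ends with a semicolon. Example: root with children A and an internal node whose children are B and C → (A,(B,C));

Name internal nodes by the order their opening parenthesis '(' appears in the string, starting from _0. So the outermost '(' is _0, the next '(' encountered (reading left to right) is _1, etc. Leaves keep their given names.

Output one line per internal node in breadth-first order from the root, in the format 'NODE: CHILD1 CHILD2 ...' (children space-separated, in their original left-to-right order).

Answer: _0: _1 _2
_1: A P
_2: _3 _4 C
_3: F B
_4: _5 U
_5: N _6
_6: S M

Derivation:
Input: ((A,P),((F,B),((N,(S,M)),U),C));
Scanning left-to-right, naming '(' by encounter order:
  pos 0: '(' -> open internal node _0 (depth 1)
  pos 1: '(' -> open internal node _1 (depth 2)
  pos 5: ')' -> close internal node _1 (now at depth 1)
  pos 7: '(' -> open internal node _2 (depth 2)
  pos 8: '(' -> open internal node _3 (depth 3)
  pos 12: ')' -> close internal node _3 (now at depth 2)
  pos 14: '(' -> open internal node _4 (depth 3)
  pos 15: '(' -> open internal node _5 (depth 4)
  pos 18: '(' -> open internal node _6 (depth 5)
  pos 22: ')' -> close internal node _6 (now at depth 4)
  pos 23: ')' -> close internal node _5 (now at depth 3)
  pos 26: ')' -> close internal node _4 (now at depth 2)
  pos 29: ')' -> close internal node _2 (now at depth 1)
  pos 30: ')' -> close internal node _0 (now at depth 0)
Total internal nodes: 7
BFS adjacency from root:
  _0: _1 _2
  _1: A P
  _2: _3 _4 C
  _3: F B
  _4: _5 U
  _5: N _6
  _6: S M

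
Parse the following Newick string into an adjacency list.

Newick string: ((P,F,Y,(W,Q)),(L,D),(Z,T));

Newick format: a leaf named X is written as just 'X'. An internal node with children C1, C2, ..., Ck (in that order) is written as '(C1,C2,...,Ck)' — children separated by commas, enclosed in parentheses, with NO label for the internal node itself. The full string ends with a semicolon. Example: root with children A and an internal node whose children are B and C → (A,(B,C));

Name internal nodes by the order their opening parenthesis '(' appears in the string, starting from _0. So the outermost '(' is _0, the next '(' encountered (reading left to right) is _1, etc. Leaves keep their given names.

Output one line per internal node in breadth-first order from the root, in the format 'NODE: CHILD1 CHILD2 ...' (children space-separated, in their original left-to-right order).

Input: ((P,F,Y,(W,Q)),(L,D),(Z,T));
Scanning left-to-right, naming '(' by encounter order:
  pos 0: '(' -> open internal node _0 (depth 1)
  pos 1: '(' -> open internal node _1 (depth 2)
  pos 8: '(' -> open internal node _2 (depth 3)
  pos 12: ')' -> close internal node _2 (now at depth 2)
  pos 13: ')' -> close internal node _1 (now at depth 1)
  pos 15: '(' -> open internal node _3 (depth 2)
  pos 19: ')' -> close internal node _3 (now at depth 1)
  pos 21: '(' -> open internal node _4 (depth 2)
  pos 25: ')' -> close internal node _4 (now at depth 1)
  pos 26: ')' -> close internal node _0 (now at depth 0)
Total internal nodes: 5
BFS adjacency from root:
  _0: _1 _3 _4
  _1: P F Y _2
  _3: L D
  _4: Z T
  _2: W Q

Answer: _0: _1 _3 _4
_1: P F Y _2
_3: L D
_4: Z T
_2: W Q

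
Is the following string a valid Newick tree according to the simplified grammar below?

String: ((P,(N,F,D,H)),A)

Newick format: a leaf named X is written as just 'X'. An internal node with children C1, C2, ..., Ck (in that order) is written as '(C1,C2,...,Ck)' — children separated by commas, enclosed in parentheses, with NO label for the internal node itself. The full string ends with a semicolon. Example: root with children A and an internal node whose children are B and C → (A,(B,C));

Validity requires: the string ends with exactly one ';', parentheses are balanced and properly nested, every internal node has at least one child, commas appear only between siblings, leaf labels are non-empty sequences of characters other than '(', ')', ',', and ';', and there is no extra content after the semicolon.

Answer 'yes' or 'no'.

Input: ((P,(N,F,D,H)),A)
Paren balance: 3 '(' vs 3 ')' OK
Ends with single ';': False
Full parse: FAILS (must end with ;)
Valid: False

Answer: no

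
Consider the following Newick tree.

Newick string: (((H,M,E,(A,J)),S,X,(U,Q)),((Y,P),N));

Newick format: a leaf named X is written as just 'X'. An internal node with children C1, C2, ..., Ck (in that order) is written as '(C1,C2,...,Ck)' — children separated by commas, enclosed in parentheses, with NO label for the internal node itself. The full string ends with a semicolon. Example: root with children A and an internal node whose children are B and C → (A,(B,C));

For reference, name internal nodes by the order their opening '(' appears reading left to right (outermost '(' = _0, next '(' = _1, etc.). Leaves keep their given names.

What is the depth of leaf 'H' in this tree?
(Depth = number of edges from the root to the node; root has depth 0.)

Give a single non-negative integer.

Newick: (((H,M,E,(A,J)),S,X,(U,Q)),((Y,P),N));
Naming internals by '(' encounter order: outermost '(' = _0, next = _1, ...
Query node: H
Path from root: _0 -> _1 -> _2 -> H
Depth of H: 3 (number of edges from root)

Answer: 3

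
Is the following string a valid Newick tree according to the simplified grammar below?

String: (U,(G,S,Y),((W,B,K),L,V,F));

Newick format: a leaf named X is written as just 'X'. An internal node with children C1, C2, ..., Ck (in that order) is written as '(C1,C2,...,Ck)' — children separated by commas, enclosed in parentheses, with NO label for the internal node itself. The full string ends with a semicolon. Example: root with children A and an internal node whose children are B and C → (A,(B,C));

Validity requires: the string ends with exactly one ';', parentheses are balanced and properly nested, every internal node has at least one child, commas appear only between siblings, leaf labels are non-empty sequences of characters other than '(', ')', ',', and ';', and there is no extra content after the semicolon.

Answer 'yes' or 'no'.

Answer: yes

Derivation:
Input: (U,(G,S,Y),((W,B,K),L,V,F));
Paren balance: 4 '(' vs 4 ')' OK
Ends with single ';': True
Full parse: OK
Valid: True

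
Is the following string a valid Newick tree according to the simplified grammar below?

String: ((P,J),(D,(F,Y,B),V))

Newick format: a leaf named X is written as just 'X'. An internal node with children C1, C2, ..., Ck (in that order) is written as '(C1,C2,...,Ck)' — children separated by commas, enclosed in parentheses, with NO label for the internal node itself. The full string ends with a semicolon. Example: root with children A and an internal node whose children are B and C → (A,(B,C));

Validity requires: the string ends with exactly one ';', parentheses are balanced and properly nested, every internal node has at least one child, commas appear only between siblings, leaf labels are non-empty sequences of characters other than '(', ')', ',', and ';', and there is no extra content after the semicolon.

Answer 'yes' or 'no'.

Input: ((P,J),(D,(F,Y,B),V))
Paren balance: 4 '(' vs 4 ')' OK
Ends with single ';': False
Full parse: FAILS (must end with ;)
Valid: False

Answer: no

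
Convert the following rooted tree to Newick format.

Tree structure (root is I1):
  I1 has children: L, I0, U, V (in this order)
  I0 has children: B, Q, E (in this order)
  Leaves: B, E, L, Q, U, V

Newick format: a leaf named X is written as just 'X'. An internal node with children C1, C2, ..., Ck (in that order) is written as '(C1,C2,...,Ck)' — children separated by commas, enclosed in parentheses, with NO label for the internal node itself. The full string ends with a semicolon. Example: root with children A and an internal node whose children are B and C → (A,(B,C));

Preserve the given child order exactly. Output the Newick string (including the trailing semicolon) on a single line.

Answer: (L,(B,Q,E),U,V);

Derivation:
internal I1 with children ['L', 'I0', 'U', 'V']
  leaf 'L' → 'L'
  internal I0 with children ['B', 'Q', 'E']
    leaf 'B' → 'B'
    leaf 'Q' → 'Q'
    leaf 'E' → 'E'
  → '(B,Q,E)'
  leaf 'U' → 'U'
  leaf 'V' → 'V'
→ '(L,(B,Q,E),U,V)'
Final: (L,(B,Q,E),U,V);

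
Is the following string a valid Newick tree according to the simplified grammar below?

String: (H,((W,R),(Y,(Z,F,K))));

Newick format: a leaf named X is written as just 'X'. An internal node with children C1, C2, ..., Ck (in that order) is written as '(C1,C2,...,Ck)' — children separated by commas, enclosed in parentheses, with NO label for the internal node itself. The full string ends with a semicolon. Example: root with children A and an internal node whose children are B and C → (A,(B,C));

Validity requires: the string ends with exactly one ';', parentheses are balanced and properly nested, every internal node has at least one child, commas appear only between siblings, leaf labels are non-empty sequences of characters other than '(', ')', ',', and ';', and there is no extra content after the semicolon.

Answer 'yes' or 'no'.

Answer: yes

Derivation:
Input: (H,((W,R),(Y,(Z,F,K))));
Paren balance: 5 '(' vs 5 ')' OK
Ends with single ';': True
Full parse: OK
Valid: True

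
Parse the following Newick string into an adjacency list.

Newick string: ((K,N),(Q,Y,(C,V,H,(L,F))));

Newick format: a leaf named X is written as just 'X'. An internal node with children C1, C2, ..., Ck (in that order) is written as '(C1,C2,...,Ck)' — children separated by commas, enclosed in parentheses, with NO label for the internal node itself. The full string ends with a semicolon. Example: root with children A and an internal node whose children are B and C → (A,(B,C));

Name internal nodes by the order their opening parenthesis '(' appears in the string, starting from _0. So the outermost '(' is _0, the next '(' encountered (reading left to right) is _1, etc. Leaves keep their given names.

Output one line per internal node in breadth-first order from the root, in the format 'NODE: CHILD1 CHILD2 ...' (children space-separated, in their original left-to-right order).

Answer: _0: _1 _2
_1: K N
_2: Q Y _3
_3: C V H _4
_4: L F

Derivation:
Input: ((K,N),(Q,Y,(C,V,H,(L,F))));
Scanning left-to-right, naming '(' by encounter order:
  pos 0: '(' -> open internal node _0 (depth 1)
  pos 1: '(' -> open internal node _1 (depth 2)
  pos 5: ')' -> close internal node _1 (now at depth 1)
  pos 7: '(' -> open internal node _2 (depth 2)
  pos 12: '(' -> open internal node _3 (depth 3)
  pos 19: '(' -> open internal node _4 (depth 4)
  pos 23: ')' -> close internal node _4 (now at depth 3)
  pos 24: ')' -> close internal node _3 (now at depth 2)
  pos 25: ')' -> close internal node _2 (now at depth 1)
  pos 26: ')' -> close internal node _0 (now at depth 0)
Total internal nodes: 5
BFS adjacency from root:
  _0: _1 _2
  _1: K N
  _2: Q Y _3
  _3: C V H _4
  _4: L F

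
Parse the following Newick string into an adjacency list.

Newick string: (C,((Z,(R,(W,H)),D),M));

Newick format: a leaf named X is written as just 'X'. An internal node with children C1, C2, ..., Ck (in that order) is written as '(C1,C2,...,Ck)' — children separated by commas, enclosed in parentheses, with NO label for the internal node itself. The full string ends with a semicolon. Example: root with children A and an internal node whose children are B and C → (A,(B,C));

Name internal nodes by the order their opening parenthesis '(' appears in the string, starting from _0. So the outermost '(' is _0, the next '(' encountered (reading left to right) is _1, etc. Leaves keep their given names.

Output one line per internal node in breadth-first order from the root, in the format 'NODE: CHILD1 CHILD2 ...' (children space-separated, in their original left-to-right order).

Answer: _0: C _1
_1: _2 M
_2: Z _3 D
_3: R _4
_4: W H

Derivation:
Input: (C,((Z,(R,(W,H)),D),M));
Scanning left-to-right, naming '(' by encounter order:
  pos 0: '(' -> open internal node _0 (depth 1)
  pos 3: '(' -> open internal node _1 (depth 2)
  pos 4: '(' -> open internal node _2 (depth 3)
  pos 7: '(' -> open internal node _3 (depth 4)
  pos 10: '(' -> open internal node _4 (depth 5)
  pos 14: ')' -> close internal node _4 (now at depth 4)
  pos 15: ')' -> close internal node _3 (now at depth 3)
  pos 18: ')' -> close internal node _2 (now at depth 2)
  pos 21: ')' -> close internal node _1 (now at depth 1)
  pos 22: ')' -> close internal node _0 (now at depth 0)
Total internal nodes: 5
BFS adjacency from root:
  _0: C _1
  _1: _2 M
  _2: Z _3 D
  _3: R _4
  _4: W H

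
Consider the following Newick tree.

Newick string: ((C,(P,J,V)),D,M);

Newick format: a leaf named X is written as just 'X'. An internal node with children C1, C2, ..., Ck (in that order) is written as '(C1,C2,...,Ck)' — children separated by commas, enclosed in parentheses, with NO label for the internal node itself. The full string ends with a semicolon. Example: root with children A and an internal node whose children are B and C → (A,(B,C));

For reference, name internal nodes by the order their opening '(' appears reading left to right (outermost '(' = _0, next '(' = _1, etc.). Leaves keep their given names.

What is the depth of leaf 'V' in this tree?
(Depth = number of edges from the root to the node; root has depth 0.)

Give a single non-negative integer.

Newick: ((C,(P,J,V)),D,M);
Naming internals by '(' encounter order: outermost '(' = _0, next = _1, ...
Query node: V
Path from root: _0 -> _1 -> _2 -> V
Depth of V: 3 (number of edges from root)

Answer: 3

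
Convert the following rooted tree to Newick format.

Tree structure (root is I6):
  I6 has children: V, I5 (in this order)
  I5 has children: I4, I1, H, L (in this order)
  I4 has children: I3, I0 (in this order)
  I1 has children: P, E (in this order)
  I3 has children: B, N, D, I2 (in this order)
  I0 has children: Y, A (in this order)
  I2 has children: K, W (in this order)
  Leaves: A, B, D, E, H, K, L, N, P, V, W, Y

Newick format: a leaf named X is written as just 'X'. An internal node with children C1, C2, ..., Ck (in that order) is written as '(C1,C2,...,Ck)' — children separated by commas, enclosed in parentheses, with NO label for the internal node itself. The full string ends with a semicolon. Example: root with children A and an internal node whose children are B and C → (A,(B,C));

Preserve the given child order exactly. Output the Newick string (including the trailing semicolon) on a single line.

Answer: (V,(((B,N,D,(K,W)),(Y,A)),(P,E),H,L));

Derivation:
internal I6 with children ['V', 'I5']
  leaf 'V' → 'V'
  internal I5 with children ['I4', 'I1', 'H', 'L']
    internal I4 with children ['I3', 'I0']
      internal I3 with children ['B', 'N', 'D', 'I2']
        leaf 'B' → 'B'
        leaf 'N' → 'N'
        leaf 'D' → 'D'
        internal I2 with children ['K', 'W']
          leaf 'K' → 'K'
          leaf 'W' → 'W'
        → '(K,W)'
      → '(B,N,D,(K,W))'
      internal I0 with children ['Y', 'A']
        leaf 'Y' → 'Y'
        leaf 'A' → 'A'
      → '(Y,A)'
    → '((B,N,D,(K,W)),(Y,A))'
    internal I1 with children ['P', 'E']
      leaf 'P' → 'P'
      leaf 'E' → 'E'
    → '(P,E)'
    leaf 'H' → 'H'
    leaf 'L' → 'L'
  → '(((B,N,D,(K,W)),(Y,A)),(P,E),H,L)'
→ '(V,(((B,N,D,(K,W)),(Y,A)),(P,E),H,L))'
Final: (V,(((B,N,D,(K,W)),(Y,A)),(P,E),H,L));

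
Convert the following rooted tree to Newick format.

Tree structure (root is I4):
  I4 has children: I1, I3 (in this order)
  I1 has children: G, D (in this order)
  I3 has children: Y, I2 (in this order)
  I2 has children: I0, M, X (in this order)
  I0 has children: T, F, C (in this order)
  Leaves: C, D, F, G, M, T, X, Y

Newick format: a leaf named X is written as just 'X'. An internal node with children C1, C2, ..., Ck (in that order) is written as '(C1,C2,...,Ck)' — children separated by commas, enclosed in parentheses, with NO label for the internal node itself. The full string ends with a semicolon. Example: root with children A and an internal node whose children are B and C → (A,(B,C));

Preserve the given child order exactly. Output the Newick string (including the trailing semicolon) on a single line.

Answer: ((G,D),(Y,((T,F,C),M,X)));

Derivation:
internal I4 with children ['I1', 'I3']
  internal I1 with children ['G', 'D']
    leaf 'G' → 'G'
    leaf 'D' → 'D'
  → '(G,D)'
  internal I3 with children ['Y', 'I2']
    leaf 'Y' → 'Y'
    internal I2 with children ['I0', 'M', 'X']
      internal I0 with children ['T', 'F', 'C']
        leaf 'T' → 'T'
        leaf 'F' → 'F'
        leaf 'C' → 'C'
      → '(T,F,C)'
      leaf 'M' → 'M'
      leaf 'X' → 'X'
    → '((T,F,C),M,X)'
  → '(Y,((T,F,C),M,X))'
→ '((G,D),(Y,((T,F,C),M,X)))'
Final: ((G,D),(Y,((T,F,C),M,X)));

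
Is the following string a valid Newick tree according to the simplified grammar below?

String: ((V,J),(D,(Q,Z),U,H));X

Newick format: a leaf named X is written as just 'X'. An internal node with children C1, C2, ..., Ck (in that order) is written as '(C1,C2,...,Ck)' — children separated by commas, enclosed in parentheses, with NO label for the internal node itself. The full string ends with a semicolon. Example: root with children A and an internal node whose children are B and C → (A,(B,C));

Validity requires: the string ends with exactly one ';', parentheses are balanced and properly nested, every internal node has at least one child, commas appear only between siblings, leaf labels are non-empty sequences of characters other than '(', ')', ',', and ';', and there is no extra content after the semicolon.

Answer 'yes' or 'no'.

Answer: no

Derivation:
Input: ((V,J),(D,(Q,Z),U,H));X
Paren balance: 4 '(' vs 4 ')' OK
Ends with single ';': False
Full parse: FAILS (must end with ;)
Valid: False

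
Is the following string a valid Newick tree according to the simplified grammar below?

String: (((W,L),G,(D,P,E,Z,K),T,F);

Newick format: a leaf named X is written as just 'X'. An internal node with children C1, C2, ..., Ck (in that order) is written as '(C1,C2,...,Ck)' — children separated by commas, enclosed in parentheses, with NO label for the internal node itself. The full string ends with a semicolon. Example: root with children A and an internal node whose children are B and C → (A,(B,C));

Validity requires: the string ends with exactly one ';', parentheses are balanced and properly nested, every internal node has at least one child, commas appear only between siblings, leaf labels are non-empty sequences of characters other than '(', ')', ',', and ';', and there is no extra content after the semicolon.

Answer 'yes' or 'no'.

Answer: no

Derivation:
Input: (((W,L),G,(D,P,E,Z,K),T,F);
Paren balance: 4 '(' vs 3 ')' MISMATCH
Ends with single ';': True
Full parse: FAILS (expected , or ) at pos 26)
Valid: False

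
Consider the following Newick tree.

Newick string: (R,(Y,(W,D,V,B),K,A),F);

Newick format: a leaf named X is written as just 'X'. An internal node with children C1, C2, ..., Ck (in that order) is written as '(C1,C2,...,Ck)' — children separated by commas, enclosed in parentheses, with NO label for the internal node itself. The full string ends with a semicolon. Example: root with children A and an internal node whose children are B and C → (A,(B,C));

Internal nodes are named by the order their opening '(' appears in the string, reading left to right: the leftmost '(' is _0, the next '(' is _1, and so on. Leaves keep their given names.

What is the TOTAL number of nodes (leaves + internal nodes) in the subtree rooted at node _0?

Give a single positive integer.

Answer: 12

Derivation:
Newick: (R,(Y,(W,D,V,B),K,A),F);
Locate _0: it is the '(' at position 0 (the 1st '(' reading left to right).
Query: subtree rooted at _0
_0: subtree_size = 1 + 11
  R: subtree_size = 1 + 0
  _1: subtree_size = 1 + 8
    Y: subtree_size = 1 + 0
    _2: subtree_size = 1 + 4
      W: subtree_size = 1 + 0
      D: subtree_size = 1 + 0
      V: subtree_size = 1 + 0
      B: subtree_size = 1 + 0
    K: subtree_size = 1 + 0
    A: subtree_size = 1 + 0
  F: subtree_size = 1 + 0
Total subtree size of _0: 12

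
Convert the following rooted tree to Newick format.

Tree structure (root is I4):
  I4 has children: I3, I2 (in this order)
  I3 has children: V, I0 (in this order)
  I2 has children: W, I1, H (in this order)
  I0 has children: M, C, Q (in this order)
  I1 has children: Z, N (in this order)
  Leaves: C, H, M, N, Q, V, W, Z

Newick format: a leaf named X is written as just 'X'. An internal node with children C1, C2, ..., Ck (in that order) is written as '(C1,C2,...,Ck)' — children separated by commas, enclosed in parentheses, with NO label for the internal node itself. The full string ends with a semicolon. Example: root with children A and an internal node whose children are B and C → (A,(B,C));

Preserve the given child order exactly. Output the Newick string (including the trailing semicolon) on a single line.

internal I4 with children ['I3', 'I2']
  internal I3 with children ['V', 'I0']
    leaf 'V' → 'V'
    internal I0 with children ['M', 'C', 'Q']
      leaf 'M' → 'M'
      leaf 'C' → 'C'
      leaf 'Q' → 'Q'
    → '(M,C,Q)'
  → '(V,(M,C,Q))'
  internal I2 with children ['W', 'I1', 'H']
    leaf 'W' → 'W'
    internal I1 with children ['Z', 'N']
      leaf 'Z' → 'Z'
      leaf 'N' → 'N'
    → '(Z,N)'
    leaf 'H' → 'H'
  → '(W,(Z,N),H)'
→ '((V,(M,C,Q)),(W,(Z,N),H))'
Final: ((V,(M,C,Q)),(W,(Z,N),H));

Answer: ((V,(M,C,Q)),(W,(Z,N),H));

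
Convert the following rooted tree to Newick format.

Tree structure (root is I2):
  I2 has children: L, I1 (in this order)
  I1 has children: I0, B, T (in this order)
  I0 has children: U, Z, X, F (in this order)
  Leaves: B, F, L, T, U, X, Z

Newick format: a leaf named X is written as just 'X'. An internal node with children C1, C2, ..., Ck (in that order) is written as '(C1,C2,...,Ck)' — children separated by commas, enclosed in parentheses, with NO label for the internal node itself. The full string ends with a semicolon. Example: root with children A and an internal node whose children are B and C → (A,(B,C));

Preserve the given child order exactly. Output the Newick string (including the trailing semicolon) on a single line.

Answer: (L,((U,Z,X,F),B,T));

Derivation:
internal I2 with children ['L', 'I1']
  leaf 'L' → 'L'
  internal I1 with children ['I0', 'B', 'T']
    internal I0 with children ['U', 'Z', 'X', 'F']
      leaf 'U' → 'U'
      leaf 'Z' → 'Z'
      leaf 'X' → 'X'
      leaf 'F' → 'F'
    → '(U,Z,X,F)'
    leaf 'B' → 'B'
    leaf 'T' → 'T'
  → '((U,Z,X,F),B,T)'
→ '(L,((U,Z,X,F),B,T))'
Final: (L,((U,Z,X,F),B,T));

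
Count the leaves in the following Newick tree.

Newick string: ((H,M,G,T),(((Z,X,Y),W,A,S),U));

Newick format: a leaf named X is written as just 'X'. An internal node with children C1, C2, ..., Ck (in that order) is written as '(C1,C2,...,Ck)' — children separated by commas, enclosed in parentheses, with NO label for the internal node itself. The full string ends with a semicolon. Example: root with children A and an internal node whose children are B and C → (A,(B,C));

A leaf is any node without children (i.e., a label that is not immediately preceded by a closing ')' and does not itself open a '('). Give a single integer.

Answer: 11

Derivation:
Newick: ((H,M,G,T),(((Z,X,Y),W,A,S),U));
Scan left-to-right; a leaf is any maximal label run not followed by '(':
  pos 2: leaf 'H' → count = 1
  pos 4: leaf 'M' → count = 2
  pos 6: leaf 'G' → count = 3
  pos 8: leaf 'T' → count = 4
  pos 14: leaf 'Z' → count = 5
  pos 16: leaf 'X' → count = 6
  pos 18: leaf 'Y' → count = 7
  pos 21: leaf 'W' → count = 8
  pos 23: leaf 'A' → count = 9
  pos 25: leaf 'S' → count = 10
  pos 28: leaf 'U' → count = 11
Total leaves: 11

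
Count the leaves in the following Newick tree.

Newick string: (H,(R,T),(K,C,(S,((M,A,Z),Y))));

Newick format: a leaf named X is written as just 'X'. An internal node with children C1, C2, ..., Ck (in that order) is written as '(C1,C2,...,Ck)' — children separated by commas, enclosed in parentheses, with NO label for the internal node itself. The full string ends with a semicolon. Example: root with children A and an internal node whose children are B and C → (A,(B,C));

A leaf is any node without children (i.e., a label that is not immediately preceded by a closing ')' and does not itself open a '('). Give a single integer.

Newick: (H,(R,T),(K,C,(S,((M,A,Z),Y))));
Scan left-to-right; a leaf is any maximal label run not followed by '(':
  pos 1: leaf 'H' → count = 1
  pos 4: leaf 'R' → count = 2
  pos 6: leaf 'T' → count = 3
  pos 10: leaf 'K' → count = 4
  pos 12: leaf 'C' → count = 5
  pos 15: leaf 'S' → count = 6
  pos 19: leaf 'M' → count = 7
  pos 21: leaf 'A' → count = 8
  pos 23: leaf 'Z' → count = 9
  pos 26: leaf 'Y' → count = 10
Total leaves: 10

Answer: 10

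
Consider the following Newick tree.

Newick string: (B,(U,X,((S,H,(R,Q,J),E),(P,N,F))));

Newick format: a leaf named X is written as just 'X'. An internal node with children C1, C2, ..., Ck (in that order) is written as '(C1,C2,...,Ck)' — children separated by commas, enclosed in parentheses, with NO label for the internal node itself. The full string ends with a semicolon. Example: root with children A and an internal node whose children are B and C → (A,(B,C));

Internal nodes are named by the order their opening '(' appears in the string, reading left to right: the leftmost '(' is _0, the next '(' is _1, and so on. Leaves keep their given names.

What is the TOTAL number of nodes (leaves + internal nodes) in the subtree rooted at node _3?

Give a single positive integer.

Newick: (B,(U,X,((S,H,(R,Q,J),E),(P,N,F))));
Locate _3: it is the '(' at position 9 (the 4th '(' reading left to right).
Query: subtree rooted at _3
_3: subtree_size = 1 + 7
  S: subtree_size = 1 + 0
  H: subtree_size = 1 + 0
  _4: subtree_size = 1 + 3
    R: subtree_size = 1 + 0
    Q: subtree_size = 1 + 0
    J: subtree_size = 1 + 0
  E: subtree_size = 1 + 0
Total subtree size of _3: 8

Answer: 8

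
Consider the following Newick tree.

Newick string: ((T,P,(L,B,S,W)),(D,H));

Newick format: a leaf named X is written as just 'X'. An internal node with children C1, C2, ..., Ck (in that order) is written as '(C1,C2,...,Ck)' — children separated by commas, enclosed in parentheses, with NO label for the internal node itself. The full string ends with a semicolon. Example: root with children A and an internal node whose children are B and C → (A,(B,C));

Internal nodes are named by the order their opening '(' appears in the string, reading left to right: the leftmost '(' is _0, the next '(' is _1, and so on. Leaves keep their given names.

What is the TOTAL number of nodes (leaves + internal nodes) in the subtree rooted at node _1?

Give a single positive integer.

Answer: 8

Derivation:
Newick: ((T,P,(L,B,S,W)),(D,H));
Locate _1: it is the '(' at position 1 (the 2nd '(' reading left to right).
Query: subtree rooted at _1
_1: subtree_size = 1 + 7
  T: subtree_size = 1 + 0
  P: subtree_size = 1 + 0
  _2: subtree_size = 1 + 4
    L: subtree_size = 1 + 0
    B: subtree_size = 1 + 0
    S: subtree_size = 1 + 0
    W: subtree_size = 1 + 0
Total subtree size of _1: 8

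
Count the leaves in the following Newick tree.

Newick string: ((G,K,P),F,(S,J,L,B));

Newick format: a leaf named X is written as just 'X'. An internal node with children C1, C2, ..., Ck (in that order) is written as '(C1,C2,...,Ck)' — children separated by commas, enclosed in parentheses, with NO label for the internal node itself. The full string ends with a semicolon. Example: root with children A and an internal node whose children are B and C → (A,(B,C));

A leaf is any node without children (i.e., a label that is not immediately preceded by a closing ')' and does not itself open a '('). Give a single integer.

Newick: ((G,K,P),F,(S,J,L,B));
Scan left-to-right; a leaf is any maximal label run not followed by '(':
  pos 2: leaf 'G' → count = 1
  pos 4: leaf 'K' → count = 2
  pos 6: leaf 'P' → count = 3
  pos 9: leaf 'F' → count = 4
  pos 12: leaf 'S' → count = 5
  pos 14: leaf 'J' → count = 6
  pos 16: leaf 'L' → count = 7
  pos 18: leaf 'B' → count = 8
Total leaves: 8

Answer: 8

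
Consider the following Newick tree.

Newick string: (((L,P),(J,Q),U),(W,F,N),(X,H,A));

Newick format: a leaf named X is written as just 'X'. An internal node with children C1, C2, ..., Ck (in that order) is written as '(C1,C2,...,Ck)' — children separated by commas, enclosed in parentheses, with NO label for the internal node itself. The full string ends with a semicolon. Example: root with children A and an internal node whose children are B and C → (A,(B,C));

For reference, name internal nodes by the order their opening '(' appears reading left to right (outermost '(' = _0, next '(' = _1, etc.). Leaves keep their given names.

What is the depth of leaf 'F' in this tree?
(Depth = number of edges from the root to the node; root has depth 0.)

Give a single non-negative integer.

Answer: 2

Derivation:
Newick: (((L,P),(J,Q),U),(W,F,N),(X,H,A));
Naming internals by '(' encounter order: outermost '(' = _0, next = _1, ...
Query node: F
Path from root: _0 -> _4 -> F
Depth of F: 2 (number of edges from root)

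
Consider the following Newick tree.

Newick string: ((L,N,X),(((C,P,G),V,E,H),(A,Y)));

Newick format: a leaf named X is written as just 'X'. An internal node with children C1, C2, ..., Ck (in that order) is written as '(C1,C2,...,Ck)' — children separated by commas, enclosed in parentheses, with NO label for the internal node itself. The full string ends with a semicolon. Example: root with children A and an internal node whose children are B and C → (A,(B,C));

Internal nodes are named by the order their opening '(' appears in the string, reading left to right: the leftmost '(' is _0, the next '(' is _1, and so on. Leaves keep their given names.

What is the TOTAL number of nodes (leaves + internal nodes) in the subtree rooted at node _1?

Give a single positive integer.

Answer: 4

Derivation:
Newick: ((L,N,X),(((C,P,G),V,E,H),(A,Y)));
Locate _1: it is the '(' at position 1 (the 2nd '(' reading left to right).
Query: subtree rooted at _1
_1: subtree_size = 1 + 3
  L: subtree_size = 1 + 0
  N: subtree_size = 1 + 0
  X: subtree_size = 1 + 0
Total subtree size of _1: 4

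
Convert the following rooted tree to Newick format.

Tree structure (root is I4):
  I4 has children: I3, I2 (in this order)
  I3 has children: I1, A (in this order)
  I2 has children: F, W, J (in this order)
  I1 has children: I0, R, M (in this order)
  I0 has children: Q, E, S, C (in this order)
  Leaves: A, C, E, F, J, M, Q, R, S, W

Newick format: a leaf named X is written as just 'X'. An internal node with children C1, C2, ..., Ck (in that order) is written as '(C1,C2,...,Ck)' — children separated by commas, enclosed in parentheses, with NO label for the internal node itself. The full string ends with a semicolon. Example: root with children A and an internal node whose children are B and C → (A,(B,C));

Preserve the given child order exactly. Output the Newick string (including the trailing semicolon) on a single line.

Answer: ((((Q,E,S,C),R,M),A),(F,W,J));

Derivation:
internal I4 with children ['I3', 'I2']
  internal I3 with children ['I1', 'A']
    internal I1 with children ['I0', 'R', 'M']
      internal I0 with children ['Q', 'E', 'S', 'C']
        leaf 'Q' → 'Q'
        leaf 'E' → 'E'
        leaf 'S' → 'S'
        leaf 'C' → 'C'
      → '(Q,E,S,C)'
      leaf 'R' → 'R'
      leaf 'M' → 'M'
    → '((Q,E,S,C),R,M)'
    leaf 'A' → 'A'
  → '(((Q,E,S,C),R,M),A)'
  internal I2 with children ['F', 'W', 'J']
    leaf 'F' → 'F'
    leaf 'W' → 'W'
    leaf 'J' → 'J'
  → '(F,W,J)'
→ '((((Q,E,S,C),R,M),A),(F,W,J))'
Final: ((((Q,E,S,C),R,M),A),(F,W,J));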